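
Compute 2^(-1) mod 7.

Step 1: We need x such that 2 * x = 1 (mod 7).
Step 2: Using the extended Euclidean algorithm or trial:
  2 * 4 = 8 = 1 * 7 + 1.
Step 3: Since 8 mod 7 = 1, the inverse is x = 4.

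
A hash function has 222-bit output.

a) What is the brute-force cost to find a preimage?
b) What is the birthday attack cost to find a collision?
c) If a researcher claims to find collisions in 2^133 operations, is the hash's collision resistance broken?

Step 1: Preimage resistance requires brute-force of 2^222 operations.
Step 2: Collision resistance (birthday bound) = 2^(222/2) = 2^111.
Step 3: The claimed attack costs 2^133 operations.
Step 4: Since 2^133 >= 2^111, the claimed attack is no faster than the generic birthday attack, so this does not break collision resistance.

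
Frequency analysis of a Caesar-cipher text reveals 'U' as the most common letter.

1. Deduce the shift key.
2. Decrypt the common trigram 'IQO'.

Step 1: In English, 'E' is the most frequent letter (12.7%).
Step 2: The most frequent ciphertext letter is 'U' (position 20).
Step 3: Shift = (20 - 4) mod 26 = 16.
Step 4: Decrypt 'IQO' by shifting back 16:
  I -> S
  Q -> A
  O -> Y
Step 5: 'IQO' decrypts to 'SAY'.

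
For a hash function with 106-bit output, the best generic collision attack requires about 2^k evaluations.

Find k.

Step 1: The hash has a 106-bit output.
Step 2: Collision resistance means it should be infeasible to find any x != y with h(x) = h(y).
By the birthday bound, a generic collision search succeeds after about sqrt(2^106) = 2^(106/2) = 2^53 evaluations.
Step 3: Security level = 53 bits.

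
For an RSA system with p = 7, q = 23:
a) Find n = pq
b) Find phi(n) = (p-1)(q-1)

Step 1: n = p * q = 7 * 23 = 161.
Step 2: phi(n) = (p-1)(q-1) = 6 * 22 = 132.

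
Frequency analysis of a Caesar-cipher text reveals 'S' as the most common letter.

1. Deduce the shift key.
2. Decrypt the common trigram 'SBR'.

Step 1: In English, 'E' is the most frequent letter (12.7%).
Step 2: The most frequent ciphertext letter is 'S' (position 18).
Step 3: Shift = (18 - 4) mod 26 = 14.
Step 4: Decrypt 'SBR' by shifting back 14:
  S -> E
  B -> N
  R -> D
Step 5: 'SBR' decrypts to 'END'.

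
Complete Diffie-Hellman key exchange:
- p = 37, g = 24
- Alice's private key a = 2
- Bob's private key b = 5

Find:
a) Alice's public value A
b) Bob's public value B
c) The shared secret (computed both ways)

Step 1: A = g^a mod p = 24^2 mod 37 = 21.
Step 2: B = g^b mod p = 24^5 mod 37 = 2.
Step 3: Alice computes s = B^a mod p = 2^2 mod 37 = 4.
Step 4: Bob computes s = A^b mod p = 21^5 mod 37 = 4.
Both sides agree: shared secret = 4.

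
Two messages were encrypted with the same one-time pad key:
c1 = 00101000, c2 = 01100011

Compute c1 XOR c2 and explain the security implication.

Step 1: c1 XOR c2 = (m1 XOR k) XOR (m2 XOR k).
Step 2: By XOR associativity/commutativity: = m1 XOR m2 XOR k XOR k = m1 XOR m2.
Step 3: 00101000 XOR 01100011 = 01001011 = 75.
Step 4: The key cancels out! An attacker learns m1 XOR m2 = 75, revealing the relationship between plaintexts.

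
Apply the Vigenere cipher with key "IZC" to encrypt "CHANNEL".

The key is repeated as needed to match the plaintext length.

Step 1: Repeat key to match plaintext length:
  Plaintext: CHANNEL
  Key:       IZCIZCI
Step 2: Encrypt each letter:
  C(2) + I(8) = (2+8) mod 26 = 10 = K
  H(7) + Z(25) = (7+25) mod 26 = 6 = G
  A(0) + C(2) = (0+2) mod 26 = 2 = C
  N(13) + I(8) = (13+8) mod 26 = 21 = V
  N(13) + Z(25) = (13+25) mod 26 = 12 = M
  E(4) + C(2) = (4+2) mod 26 = 6 = G
  L(11) + I(8) = (11+8) mod 26 = 19 = T
Ciphertext: KGCVMGT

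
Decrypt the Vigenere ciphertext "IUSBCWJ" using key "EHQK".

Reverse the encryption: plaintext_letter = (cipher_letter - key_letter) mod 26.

Step 1: Extend key: EHQKEHQ
Step 2: Decrypt each letter (c - k) mod 26:
  I(8) - E(4) = (8-4) mod 26 = 4 = E
  U(20) - H(7) = (20-7) mod 26 = 13 = N
  S(18) - Q(16) = (18-16) mod 26 = 2 = C
  B(1) - K(10) = (1-10) mod 26 = 17 = R
  C(2) - E(4) = (2-4) mod 26 = 24 = Y
  W(22) - H(7) = (22-7) mod 26 = 15 = P
  J(9) - Q(16) = (9-16) mod 26 = 19 = T
Plaintext: ENCRYPT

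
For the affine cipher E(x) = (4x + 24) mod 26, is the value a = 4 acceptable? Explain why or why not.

Step 1: Compute gcd(4, 26).
Step 2: gcd(4, 26) = 2.
Since gcd = 2 != 1, 4 shares a common factor with 26, so it cannot be used.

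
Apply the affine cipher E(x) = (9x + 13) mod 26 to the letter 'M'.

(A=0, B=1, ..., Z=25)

Step 1: Convert 'M' to number: x = 12.
Step 2: E(12) = (9 * 12 + 13) mod 26 = 121 mod 26 = 17.
Step 3: Convert 17 back to letter: R.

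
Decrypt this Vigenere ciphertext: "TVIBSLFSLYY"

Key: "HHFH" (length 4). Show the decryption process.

Step 1: Key 'HHFH' has length 4. Extended key: HHFHHHFHHHF
Step 2: Decrypt each position:
  T(19) - H(7) = 12 = M
  V(21) - H(7) = 14 = O
  I(8) - F(5) = 3 = D
  B(1) - H(7) = 20 = U
  S(18) - H(7) = 11 = L
  L(11) - H(7) = 4 = E
  F(5) - F(5) = 0 = A
  S(18) - H(7) = 11 = L
  L(11) - H(7) = 4 = E
  Y(24) - H(7) = 17 = R
  Y(24) - F(5) = 19 = T
Plaintext: MODULEALERT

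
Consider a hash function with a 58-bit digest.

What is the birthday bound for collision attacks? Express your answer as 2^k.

Step 1: The birthday paradox gives collision probability ~50% after sqrt(2^n) = 2^(n/2) hashes.
Step 2: For 58-bit output: 2^(58/2) = 2^29.
Step 3: Approximately 2^29 hash computations needed.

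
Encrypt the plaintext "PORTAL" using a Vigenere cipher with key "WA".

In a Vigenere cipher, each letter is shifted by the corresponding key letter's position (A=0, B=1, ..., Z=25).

Step 1: Repeat key to match plaintext length:
  Plaintext: PORTAL
  Key:       WAWAWA
Step 2: Encrypt each letter:
  P(15) + W(22) = (15+22) mod 26 = 11 = L
  O(14) + A(0) = (14+0) mod 26 = 14 = O
  R(17) + W(22) = (17+22) mod 26 = 13 = N
  T(19) + A(0) = (19+0) mod 26 = 19 = T
  A(0) + W(22) = (0+22) mod 26 = 22 = W
  L(11) + A(0) = (11+0) mod 26 = 11 = L
Ciphertext: LONTWL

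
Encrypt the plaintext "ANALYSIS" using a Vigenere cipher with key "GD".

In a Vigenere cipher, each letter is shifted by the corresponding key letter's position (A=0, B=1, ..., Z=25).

Step 1: Repeat key to match plaintext length:
  Plaintext: ANALYSIS
  Key:       GDGDGDGD
Step 2: Encrypt each letter:
  A(0) + G(6) = (0+6) mod 26 = 6 = G
  N(13) + D(3) = (13+3) mod 26 = 16 = Q
  A(0) + G(6) = (0+6) mod 26 = 6 = G
  L(11) + D(3) = (11+3) mod 26 = 14 = O
  Y(24) + G(6) = (24+6) mod 26 = 4 = E
  S(18) + D(3) = (18+3) mod 26 = 21 = V
  I(8) + G(6) = (8+6) mod 26 = 14 = O
  S(18) + D(3) = (18+3) mod 26 = 21 = V
Ciphertext: GQGOEVOV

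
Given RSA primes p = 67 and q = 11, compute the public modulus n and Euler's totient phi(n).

Step 1: n = p * q = 67 * 11 = 737.
Step 2: phi(n) = (p-1)(q-1) = 66 * 10 = 660.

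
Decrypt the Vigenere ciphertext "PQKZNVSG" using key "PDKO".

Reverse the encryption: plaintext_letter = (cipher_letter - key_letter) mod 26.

Step 1: Extend key: PDKOPDKO
Step 2: Decrypt each letter (c - k) mod 26:
  P(15) - P(15) = (15-15) mod 26 = 0 = A
  Q(16) - D(3) = (16-3) mod 26 = 13 = N
  K(10) - K(10) = (10-10) mod 26 = 0 = A
  Z(25) - O(14) = (25-14) mod 26 = 11 = L
  N(13) - P(15) = (13-15) mod 26 = 24 = Y
  V(21) - D(3) = (21-3) mod 26 = 18 = S
  S(18) - K(10) = (18-10) mod 26 = 8 = I
  G(6) - O(14) = (6-14) mod 26 = 18 = S
Plaintext: ANALYSIS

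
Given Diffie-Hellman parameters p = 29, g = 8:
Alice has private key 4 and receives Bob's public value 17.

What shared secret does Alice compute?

Step 1: s = B^a mod p = 17^4 mod 29.
  17^1 mod 29 = 17
  17^2 mod 29 = (17 * 17) mod 29 = 28
  17^3 mod 29 = (28 * 17) mod 29 = 12
  17^4 mod 29 = (12 * 17) mod 29 = 1
Result: shared secret = 1.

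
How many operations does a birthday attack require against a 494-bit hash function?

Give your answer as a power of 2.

Step 1: The birthday paradox gives collision probability ~50% after sqrt(2^n) = 2^(n/2) hashes.
Step 2: For 494-bit output: 2^(494/2) = 2^247.
Step 3: Approximately 2^247 hash computations needed.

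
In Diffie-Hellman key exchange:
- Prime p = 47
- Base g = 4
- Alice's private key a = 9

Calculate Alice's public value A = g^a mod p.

Step 1: A = g^a mod p = 4^9 mod 47.
  4^1 mod 47 = 4
  4^2 mod 47 = (4 * 4) mod 47 = 16
  4^3 mod 47 = (16 * 4) mod 47 = 17
  4^4 mod 47 = (17 * 4) mod 47 = 21
  4^5 mod 47 = (21 * 4) mod 47 = 37
  4^6 mod 47 = (37 * 4) mod 47 = 7
  4^7 mod 47 = (7 * 4) mod 47 = 28
  4^8 mod 47 = (28 * 4) mod 47 = 18
  4^9 mod 47 = (18 * 4) mod 47 = 25
Result: A = 25.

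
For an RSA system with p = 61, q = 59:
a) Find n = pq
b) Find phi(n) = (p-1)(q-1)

Step 1: n = p * q = 61 * 59 = 3599.
Step 2: phi(n) = (p-1)(q-1) = 60 * 58 = 3480.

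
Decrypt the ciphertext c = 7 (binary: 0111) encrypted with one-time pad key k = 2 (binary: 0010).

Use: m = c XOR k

Step 1: XOR ciphertext with key:
  Ciphertext: 0111
  Key:        0010
  XOR:        0101
Step 2: Plaintext = 0101 = 5 in decimal.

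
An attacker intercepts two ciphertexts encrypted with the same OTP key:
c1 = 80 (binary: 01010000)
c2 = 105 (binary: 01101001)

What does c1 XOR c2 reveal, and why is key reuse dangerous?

Step 1: c1 XOR c2 = (m1 XOR k) XOR (m2 XOR k).
Step 2: By XOR associativity/commutativity: = m1 XOR m2 XOR k XOR k = m1 XOR m2.
Step 3: 01010000 XOR 01101001 = 00111001 = 57.
Step 4: The key cancels out! An attacker learns m1 XOR m2 = 57, revealing the relationship between plaintexts.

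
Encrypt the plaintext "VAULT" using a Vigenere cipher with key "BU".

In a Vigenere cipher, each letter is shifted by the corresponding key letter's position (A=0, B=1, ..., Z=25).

Step 1: Repeat key to match plaintext length:
  Plaintext: VAULT
  Key:       BUBUB
Step 2: Encrypt each letter:
  V(21) + B(1) = (21+1) mod 26 = 22 = W
  A(0) + U(20) = (0+20) mod 26 = 20 = U
  U(20) + B(1) = (20+1) mod 26 = 21 = V
  L(11) + U(20) = (11+20) mod 26 = 5 = F
  T(19) + B(1) = (19+1) mod 26 = 20 = U
Ciphertext: WUVFU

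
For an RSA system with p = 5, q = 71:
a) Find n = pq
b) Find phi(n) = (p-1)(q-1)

Step 1: n = p * q = 5 * 71 = 355.
Step 2: phi(n) = (p-1)(q-1) = 4 * 70 = 280.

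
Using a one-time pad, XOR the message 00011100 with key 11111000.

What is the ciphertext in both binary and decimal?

Step 1: Write out the XOR operation bit by bit:
  Message: 00011100
  Key:     11111000
  XOR:     11100100
Step 2: Convert to decimal: 11100100 = 228.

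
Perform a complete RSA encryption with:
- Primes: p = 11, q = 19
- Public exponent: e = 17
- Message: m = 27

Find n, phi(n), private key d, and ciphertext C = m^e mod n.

Step 1: n = 11 * 19 = 209.
Step 2: phi(n) = (11-1)(19-1) = 10 * 18 = 180.
Step 3: Find d = 17^(-1) mod 180 = 53.
  Verify: 17 * 53 = 901 = 1 (mod 180).
Step 4: C = 27^17 mod 209 = 69.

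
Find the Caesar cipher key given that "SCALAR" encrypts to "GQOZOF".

Step 1: Compare first letters: S (position 18) -> G (position 6).
Step 2: Shift = (6 - 18) mod 26 = 14.
The shift value is 14.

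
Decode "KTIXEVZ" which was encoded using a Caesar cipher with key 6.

Step 1: Reverse the shift by subtracting 6 from each letter position.
  K (position 10) -> position (10-6) mod 26 = 4 -> E
  T (position 19) -> position (19-6) mod 26 = 13 -> N
  I (position 8) -> position (8-6) mod 26 = 2 -> C
  X (position 23) -> position (23-6) mod 26 = 17 -> R
  E (position 4) -> position (4-6) mod 26 = 24 -> Y
  V (position 21) -> position (21-6) mod 26 = 15 -> P
  Z (position 25) -> position (25-6) mod 26 = 19 -> T
Decrypted message: ENCRYPT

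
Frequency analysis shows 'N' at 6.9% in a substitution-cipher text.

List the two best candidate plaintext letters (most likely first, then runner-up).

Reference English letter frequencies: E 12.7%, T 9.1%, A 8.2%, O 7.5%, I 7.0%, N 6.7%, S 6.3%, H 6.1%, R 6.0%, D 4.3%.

Step 1: Observed frequency of 'N' is 6.9%.
Step 2: Compute distances to each reference frequency and sort:
  I (7.0%): difference = 0.1% <-- BEST
  N (6.7%): difference = 0.2% <-- RUNNER-UP
  O (7.5%): difference = 0.6%
  S (6.3%): difference = 0.6%
  H (6.1%): difference = 0.8%
Step 3: Most likely is 'I' (7.0%, diff 0.1%); second most likely is 'N' (6.7%, diff 0.2%).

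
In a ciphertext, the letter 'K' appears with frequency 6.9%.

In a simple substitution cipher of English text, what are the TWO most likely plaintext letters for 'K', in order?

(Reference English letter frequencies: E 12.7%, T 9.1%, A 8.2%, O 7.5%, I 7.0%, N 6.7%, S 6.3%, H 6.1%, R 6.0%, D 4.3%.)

Step 1: Observed frequency of 'K' is 6.9%.
Step 2: Compute distances to each reference frequency and sort:
  I (7.0%): difference = 0.1% <-- BEST
  N (6.7%): difference = 0.2% <-- RUNNER-UP
  O (7.5%): difference = 0.6%
  S (6.3%): difference = 0.6%
  H (6.1%): difference = 0.8%
Step 3: Most likely is 'I' (7.0%, diff 0.1%); second most likely is 'N' (6.7%, diff 0.2%).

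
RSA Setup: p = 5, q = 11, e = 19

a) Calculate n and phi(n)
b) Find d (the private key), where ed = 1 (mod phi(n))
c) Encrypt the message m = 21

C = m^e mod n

Step 1: n = 5 * 11 = 55.
Step 2: phi(n) = (5-1)(11-1) = 4 * 10 = 40.
Step 3: Find d = 19^(-1) mod 40 = 19.
  Verify: 19 * 19 = 361 = 1 (mod 40).
Step 4: C = 21^19 mod 55 = 21.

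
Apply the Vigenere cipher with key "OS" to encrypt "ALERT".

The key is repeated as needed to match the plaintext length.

Step 1: Repeat key to match plaintext length:
  Plaintext: ALERT
  Key:       OSOSO
Step 2: Encrypt each letter:
  A(0) + O(14) = (0+14) mod 26 = 14 = O
  L(11) + S(18) = (11+18) mod 26 = 3 = D
  E(4) + O(14) = (4+14) mod 26 = 18 = S
  R(17) + S(18) = (17+18) mod 26 = 9 = J
  T(19) + O(14) = (19+14) mod 26 = 7 = H
Ciphertext: ODSJH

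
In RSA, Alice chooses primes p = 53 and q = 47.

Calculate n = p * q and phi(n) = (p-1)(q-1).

Step 1: n = p * q = 53 * 47 = 2491.
Step 2: phi(n) = (p-1)(q-1) = 52 * 46 = 2392.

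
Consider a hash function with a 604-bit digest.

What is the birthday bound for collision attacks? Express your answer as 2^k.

Step 1: The birthday paradox gives collision probability ~50% after sqrt(2^n) = 2^(n/2) hashes.
Step 2: For 604-bit output: 2^(604/2) = 2^302.
Step 3: Approximately 2^302 hash computations needed.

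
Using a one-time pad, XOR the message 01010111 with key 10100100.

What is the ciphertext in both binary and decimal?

Step 1: Write out the XOR operation bit by bit:
  Message: 01010111
  Key:     10100100
  XOR:     11110011
Step 2: Convert to decimal: 11110011 = 243.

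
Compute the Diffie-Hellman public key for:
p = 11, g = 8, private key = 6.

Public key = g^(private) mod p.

Step 1: A = g^a mod p = 8^6 mod 11.
  8^1 mod 11 = 8
  8^2 mod 11 = (8 * 8) mod 11 = 9
  8^3 mod 11 = (9 * 8) mod 11 = 6
  8^4 mod 11 = (6 * 8) mod 11 = 4
  8^5 mod 11 = (4 * 8) mod 11 = 10
  8^6 mod 11 = (10 * 8) mod 11 = 3
Result: A = 3.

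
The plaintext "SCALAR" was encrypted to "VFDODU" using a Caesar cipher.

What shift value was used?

Step 1: Compare first letters: S (position 18) -> V (position 21).
Step 2: Shift = (21 - 18) mod 26 = 3.
The shift value is 3.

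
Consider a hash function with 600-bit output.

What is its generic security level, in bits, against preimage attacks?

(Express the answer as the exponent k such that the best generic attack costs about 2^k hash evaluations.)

Step 1: The hash has a 600-bit output.
Step 2: Preimage resistance means: given a digest h(x), it should be infeasible to find any input that hashes to it.
With a 600-bit output there are 2^600 possible digests, so a generic brute-force preimage search costs about 2^600 evaluations.
Step 3: Security level = 600 bits.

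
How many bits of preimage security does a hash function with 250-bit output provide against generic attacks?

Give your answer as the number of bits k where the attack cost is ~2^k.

Step 1: The hash has a 250-bit output.
Step 2: Preimage resistance means: given a digest h(x), it should be infeasible to find any input that hashes to it.
With a 250-bit output there are 2^250 possible digests, so a generic brute-force preimage search costs about 2^250 evaluations.
Step 3: Security level = 250 bits.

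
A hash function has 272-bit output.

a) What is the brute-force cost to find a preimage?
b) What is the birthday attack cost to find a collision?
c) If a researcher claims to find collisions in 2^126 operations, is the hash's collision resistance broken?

Step 1: Preimage resistance requires brute-force of 2^272 operations.
Step 2: Collision resistance (birthday bound) = 2^(272/2) = 2^136.
Step 3: The claimed attack costs 2^126 operations.
Step 4: Since 2^126 < 2^136, the claimed attack beats the generic birthday bound, so collision resistance is broken.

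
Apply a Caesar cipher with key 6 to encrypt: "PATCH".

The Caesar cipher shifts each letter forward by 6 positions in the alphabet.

Step 1: For each letter, shift forward by 6 positions (mod 26).
  P (position 15) -> position (15+6) mod 26 = 21 -> V
  A (position 0) -> position (0+6) mod 26 = 6 -> G
  T (position 19) -> position (19+6) mod 26 = 25 -> Z
  C (position 2) -> position (2+6) mod 26 = 8 -> I
  H (position 7) -> position (7+6) mod 26 = 13 -> N
Result: VGZIN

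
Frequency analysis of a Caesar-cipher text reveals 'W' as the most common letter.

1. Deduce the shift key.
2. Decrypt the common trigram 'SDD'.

Step 1: In English, 'E' is the most frequent letter (12.7%).
Step 2: The most frequent ciphertext letter is 'W' (position 22).
Step 3: Shift = (22 - 4) mod 26 = 18.
Step 4: Decrypt 'SDD' by shifting back 18:
  S -> A
  D -> L
  D -> L
Step 5: 'SDD' decrypts to 'ALL'.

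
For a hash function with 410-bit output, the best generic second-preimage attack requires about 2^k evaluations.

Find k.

Step 1: The hash has a 410-bit output.
Step 2: Second-preimage resistance means: given a specific input x, it should be infeasible to find a different y with h(y) = h(x).
With a 410-bit output, a generic search for a second preimage costs about 2^410 evaluations (each trial matches the fixed target with probability 2^-410).
Step 3: Security level = 410 bits.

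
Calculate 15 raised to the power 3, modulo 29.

Step 1: Compute 15^3 mod 29 step by step, reducing modulo 29 at each step.
  15^1 mod 29 = 15
  15^2 mod 29 = (15 * 15) mod 29 = 22
  15^3 mod 29 = (22 * 15) mod 29 = 11
Step 2: Result = 11.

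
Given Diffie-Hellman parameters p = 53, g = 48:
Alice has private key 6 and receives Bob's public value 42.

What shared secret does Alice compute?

Step 1: s = B^a mod p = 42^6 mod 53.
  42^1 mod 53 = 42
  42^2 mod 53 = (42 * 42) mod 53 = 15
  42^3 mod 53 = (15 * 42) mod 53 = 47
  42^4 mod 53 = (47 * 42) mod 53 = 13
  42^5 mod 53 = (13 * 42) mod 53 = 16
  42^6 mod 53 = (16 * 42) mod 53 = 36
Result: shared secret = 36.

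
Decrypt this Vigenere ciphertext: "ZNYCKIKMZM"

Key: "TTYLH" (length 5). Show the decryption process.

Step 1: Key 'TTYLH' has length 5. Extended key: TTYLHTTYLH
Step 2: Decrypt each position:
  Z(25) - T(19) = 6 = G
  N(13) - T(19) = 20 = U
  Y(24) - Y(24) = 0 = A
  C(2) - L(11) = 17 = R
  K(10) - H(7) = 3 = D
  I(8) - T(19) = 15 = P
  K(10) - T(19) = 17 = R
  M(12) - Y(24) = 14 = O
  Z(25) - L(11) = 14 = O
  M(12) - H(7) = 5 = F
Plaintext: GUARDPROOF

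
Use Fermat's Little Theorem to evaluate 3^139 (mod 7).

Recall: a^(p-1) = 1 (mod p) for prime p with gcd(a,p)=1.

Step 1: Since 7 is prime, by Fermat's Little Theorem: 3^6 = 1 (mod 7).
Step 2: Reduce exponent: 139 mod 6 = 1.
Step 3: So 3^139 = 3^1 (mod 7).
Step 4: 3^1 mod 7 = 3.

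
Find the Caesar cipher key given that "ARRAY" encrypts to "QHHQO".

Step 1: Compare first letters: A (position 0) -> Q (position 16).
Step 2: Shift = (16 - 0) mod 26 = 16.
The shift value is 16.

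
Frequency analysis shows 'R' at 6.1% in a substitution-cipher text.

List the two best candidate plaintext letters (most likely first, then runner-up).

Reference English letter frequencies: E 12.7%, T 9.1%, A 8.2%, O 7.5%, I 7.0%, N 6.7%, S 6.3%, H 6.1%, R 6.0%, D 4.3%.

Step 1: Observed frequency of 'R' is 6.1%.
Step 2: Compute distances to each reference frequency and sort:
  H (6.1%): difference = 0.0% <-- BEST
  R (6.0%): difference = 0.1% <-- RUNNER-UP
  S (6.3%): difference = 0.2%
  N (6.7%): difference = 0.6%
  I (7.0%): difference = 0.9%
Step 3: Most likely is 'H' (6.1%, diff 0.0%); second most likely is 'R' (6.0%, diff 0.1%).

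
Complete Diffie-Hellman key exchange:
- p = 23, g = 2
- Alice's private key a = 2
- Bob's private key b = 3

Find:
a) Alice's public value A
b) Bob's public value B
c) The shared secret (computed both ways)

Step 1: A = g^a mod p = 2^2 mod 23 = 4.
Step 2: B = g^b mod p = 2^3 mod 23 = 8.
Step 3: Alice computes s = B^a mod p = 8^2 mod 23 = 18.
Step 4: Bob computes s = A^b mod p = 4^3 mod 23 = 18.
Both sides agree: shared secret = 18.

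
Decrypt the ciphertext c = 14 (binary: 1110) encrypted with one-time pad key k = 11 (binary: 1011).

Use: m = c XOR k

Step 1: XOR ciphertext with key:
  Ciphertext: 1110
  Key:        1011
  XOR:        0101
Step 2: Plaintext = 0101 = 5 in decimal.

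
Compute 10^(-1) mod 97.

Step 1: We need x such that 10 * x = 1 (mod 97).
Step 2: Using the extended Euclidean algorithm or trial:
  10 * 68 = 680 = 7 * 97 + 1.
Step 3: Since 680 mod 97 = 1, the inverse is x = 68.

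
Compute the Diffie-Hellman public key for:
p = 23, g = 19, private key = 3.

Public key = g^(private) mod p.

Step 1: A = g^a mod p = 19^3 mod 23.
  19^1 mod 23 = 19
  19^2 mod 23 = (19 * 19) mod 23 = 16
  19^3 mod 23 = (16 * 19) mod 23 = 5
Result: A = 5.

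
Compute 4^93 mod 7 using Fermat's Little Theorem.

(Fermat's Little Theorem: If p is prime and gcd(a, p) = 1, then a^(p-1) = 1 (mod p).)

Step 1: Since 7 is prime, by Fermat's Little Theorem: 4^6 = 1 (mod 7).
Step 2: Reduce exponent: 93 mod 6 = 3.
Step 3: So 4^93 = 4^3 (mod 7).
Step 4: 4^3 mod 7 = 1.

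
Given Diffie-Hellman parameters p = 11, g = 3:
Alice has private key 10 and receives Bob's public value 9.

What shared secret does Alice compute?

Step 1: s = B^a mod p = 9^10 mod 11.
  9^1 mod 11 = 9
  9^2 mod 11 = (9 * 9) mod 11 = 4
  9^3 mod 11 = (4 * 9) mod 11 = 3
  9^4 mod 11 = (3 * 9) mod 11 = 5
  9^5 mod 11 = (5 * 9) mod 11 = 1
  9^6 mod 11 = (1 * 9) mod 11 = 9
  9^7 mod 11 = (9 * 9) mod 11 = 4
  9^8 mod 11 = (4 * 9) mod 11 = 3
  9^9 mod 11 = (3 * 9) mod 11 = 5
  9^10 mod 11 = (5 * 9) mod 11 = 1
Result: shared secret = 1.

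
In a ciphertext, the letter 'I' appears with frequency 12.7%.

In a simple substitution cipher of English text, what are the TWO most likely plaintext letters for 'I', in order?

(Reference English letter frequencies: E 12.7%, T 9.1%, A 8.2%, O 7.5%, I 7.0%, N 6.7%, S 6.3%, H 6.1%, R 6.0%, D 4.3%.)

Step 1: Observed frequency of 'I' is 12.7%.
Step 2: Compute distances to each reference frequency and sort:
  E (12.7%): difference = 0.0% <-- BEST
  T (9.1%): difference = 3.6% <-- RUNNER-UP
  A (8.2%): difference = 4.5%
  O (7.5%): difference = 5.2%
  I (7.0%): difference = 5.7%
Step 3: Most likely is 'E' (12.7%, diff 0.0%); second most likely is 'T' (9.1%, diff 3.6%).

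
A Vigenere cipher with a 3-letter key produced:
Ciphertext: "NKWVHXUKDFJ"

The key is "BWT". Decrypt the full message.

Step 1: Key 'BWT' has length 3. Extended key: BWTBWTBWTBW
Step 2: Decrypt each position:
  N(13) - B(1) = 12 = M
  K(10) - W(22) = 14 = O
  W(22) - T(19) = 3 = D
  V(21) - B(1) = 20 = U
  H(7) - W(22) = 11 = L
  X(23) - T(19) = 4 = E
  U(20) - B(1) = 19 = T
  K(10) - W(22) = 14 = O
  D(3) - T(19) = 10 = K
  F(5) - B(1) = 4 = E
  J(9) - W(22) = 13 = N
Plaintext: MODULETOKEN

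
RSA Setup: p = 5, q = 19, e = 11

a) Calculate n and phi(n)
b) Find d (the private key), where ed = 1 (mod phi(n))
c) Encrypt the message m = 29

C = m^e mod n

Step 1: n = 5 * 19 = 95.
Step 2: phi(n) = (5-1)(19-1) = 4 * 18 = 72.
Step 3: Find d = 11^(-1) mod 72 = 59.
  Verify: 11 * 59 = 649 = 1 (mod 72).
Step 4: C = 29^11 mod 95 = 14.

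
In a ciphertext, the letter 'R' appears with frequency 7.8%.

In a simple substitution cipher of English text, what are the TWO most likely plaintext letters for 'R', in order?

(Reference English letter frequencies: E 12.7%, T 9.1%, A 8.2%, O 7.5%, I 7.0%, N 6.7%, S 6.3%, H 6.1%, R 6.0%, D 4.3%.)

Step 1: Observed frequency of 'R' is 7.8%.
Step 2: Compute distances to each reference frequency and sort:
  O (7.5%): difference = 0.3% <-- BEST
  A (8.2%): difference = 0.4% <-- RUNNER-UP
  I (7.0%): difference = 0.8%
  N (6.7%): difference = 1.1%
  T (9.1%): difference = 1.3%
Step 3: Most likely is 'O' (7.5%, diff 0.3%); second most likely is 'A' (8.2%, diff 0.4%).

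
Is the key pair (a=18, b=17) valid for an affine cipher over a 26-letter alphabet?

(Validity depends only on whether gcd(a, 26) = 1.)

Step 1: Compute gcd(18, 26).
Step 2: gcd(18, 26) = 2.
Since gcd = 2 != 1, 18 shares a common factor with 26, so it cannot be used.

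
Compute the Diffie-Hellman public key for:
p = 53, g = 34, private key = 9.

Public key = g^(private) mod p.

Step 1: A = g^a mod p = 34^9 mod 53.
  34^1 mod 53 = 34
  34^2 mod 53 = (34 * 34) mod 53 = 43
  34^3 mod 53 = (43 * 34) mod 53 = 31
  34^4 mod 53 = (31 * 34) mod 53 = 47
  34^5 mod 53 = (47 * 34) mod 53 = 8
  34^6 mod 53 = (8 * 34) mod 53 = 7
  34^7 mod 53 = (7 * 34) mod 53 = 26
  34^8 mod 53 = (26 * 34) mod 53 = 36
  34^9 mod 53 = (36 * 34) mod 53 = 5
Result: A = 5.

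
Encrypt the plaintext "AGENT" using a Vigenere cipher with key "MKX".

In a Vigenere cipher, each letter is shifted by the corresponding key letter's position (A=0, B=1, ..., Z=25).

Step 1: Repeat key to match plaintext length:
  Plaintext: AGENT
  Key:       MKXMK
Step 2: Encrypt each letter:
  A(0) + M(12) = (0+12) mod 26 = 12 = M
  G(6) + K(10) = (6+10) mod 26 = 16 = Q
  E(4) + X(23) = (4+23) mod 26 = 1 = B
  N(13) + M(12) = (13+12) mod 26 = 25 = Z
  T(19) + K(10) = (19+10) mod 26 = 3 = D
Ciphertext: MQBZD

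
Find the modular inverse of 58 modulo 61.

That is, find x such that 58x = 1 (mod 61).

Step 1: We need x such that 58 * x = 1 (mod 61).
Step 2: Using the extended Euclidean algorithm or trial:
  58 * 20 = 1160 = 19 * 61 + 1.
Step 3: Since 1160 mod 61 = 1, the inverse is x = 20.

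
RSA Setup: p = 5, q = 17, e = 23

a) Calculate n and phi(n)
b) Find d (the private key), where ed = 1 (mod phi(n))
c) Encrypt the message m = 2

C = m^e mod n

Step 1: n = 5 * 17 = 85.
Step 2: phi(n) = (5-1)(17-1) = 4 * 16 = 64.
Step 3: Find d = 23^(-1) mod 64 = 39.
  Verify: 23 * 39 = 897 = 1 (mod 64).
Step 4: C = 2^23 mod 85 = 43.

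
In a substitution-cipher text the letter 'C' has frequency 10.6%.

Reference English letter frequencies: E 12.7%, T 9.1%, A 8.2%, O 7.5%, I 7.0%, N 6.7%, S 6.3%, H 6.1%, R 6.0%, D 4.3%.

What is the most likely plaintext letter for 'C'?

Step 1: The observed frequency is 10.6%.
Step 2: Compare with English frequencies:
  E: 12.7% (difference: 2.1%)
  T: 9.1% (difference: 1.5%) <-- closest
  A: 8.2% (difference: 2.4%)
  O: 7.5% (difference: 3.1%)
  I: 7.0% (difference: 3.6%)
  N: 6.7% (difference: 3.9%)
  S: 6.3% (difference: 4.3%)
  H: 6.1% (difference: 4.5%)
  R: 6.0% (difference: 4.6%)
  D: 4.3% (difference: 6.3%)
Step 3: 'C' most likely represents 'T' (frequency 9.1%).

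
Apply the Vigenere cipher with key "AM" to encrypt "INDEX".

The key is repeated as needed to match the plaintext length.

Step 1: Repeat key to match plaintext length:
  Plaintext: INDEX
  Key:       AMAMA
Step 2: Encrypt each letter:
  I(8) + A(0) = (8+0) mod 26 = 8 = I
  N(13) + M(12) = (13+12) mod 26 = 25 = Z
  D(3) + A(0) = (3+0) mod 26 = 3 = D
  E(4) + M(12) = (4+12) mod 26 = 16 = Q
  X(23) + A(0) = (23+0) mod 26 = 23 = X
Ciphertext: IZDQX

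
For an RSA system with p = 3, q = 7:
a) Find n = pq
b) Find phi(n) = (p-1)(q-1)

Step 1: n = p * q = 3 * 7 = 21.
Step 2: phi(n) = (p-1)(q-1) = 2 * 6 = 12.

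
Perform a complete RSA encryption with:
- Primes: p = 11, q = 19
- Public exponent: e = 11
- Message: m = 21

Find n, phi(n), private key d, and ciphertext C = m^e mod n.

Step 1: n = 11 * 19 = 209.
Step 2: phi(n) = (11-1)(19-1) = 10 * 18 = 180.
Step 3: Find d = 11^(-1) mod 180 = 131.
  Verify: 11 * 131 = 1441 = 1 (mod 180).
Step 4: C = 21^11 mod 209 = 186.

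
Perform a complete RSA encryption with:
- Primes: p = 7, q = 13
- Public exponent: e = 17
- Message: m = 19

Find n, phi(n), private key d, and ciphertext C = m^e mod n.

Step 1: n = 7 * 13 = 91.
Step 2: phi(n) = (7-1)(13-1) = 6 * 12 = 72.
Step 3: Find d = 17^(-1) mod 72 = 17.
  Verify: 17 * 17 = 289 = 1 (mod 72).
Step 4: C = 19^17 mod 91 = 80.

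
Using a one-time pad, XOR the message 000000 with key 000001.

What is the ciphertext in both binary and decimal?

Step 1: Write out the XOR operation bit by bit:
  Message: 000000
  Key:     000001
  XOR:     000001
Step 2: Convert to decimal: 000001 = 1.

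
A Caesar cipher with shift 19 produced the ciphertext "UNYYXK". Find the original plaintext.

Step 1: Reverse the shift by subtracting 19 from each letter position.
  U (position 20) -> position (20-19) mod 26 = 1 -> B
  N (position 13) -> position (13-19) mod 26 = 20 -> U
  Y (position 24) -> position (24-19) mod 26 = 5 -> F
  Y (position 24) -> position (24-19) mod 26 = 5 -> F
  X (position 23) -> position (23-19) mod 26 = 4 -> E
  K (position 10) -> position (10-19) mod 26 = 17 -> R
Decrypted message: BUFFER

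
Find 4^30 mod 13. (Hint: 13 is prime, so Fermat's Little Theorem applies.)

Step 1: Since 13 is prime, by Fermat's Little Theorem: 4^12 = 1 (mod 13).
Step 2: Reduce exponent: 30 mod 12 = 6.
Step 3: So 4^30 = 4^6 (mod 13).
Step 4: 4^6 mod 13 = 1.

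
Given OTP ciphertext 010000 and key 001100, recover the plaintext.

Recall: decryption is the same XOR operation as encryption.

Step 1: XOR ciphertext with key:
  Ciphertext: 010000
  Key:        001100
  XOR:        011100
Step 2: Plaintext = 011100 = 28 in decimal.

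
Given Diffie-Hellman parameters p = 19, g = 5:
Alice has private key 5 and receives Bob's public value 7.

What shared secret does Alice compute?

Step 1: s = B^a mod p = 7^5 mod 19.
  7^1 mod 19 = 7
  7^2 mod 19 = (7 * 7) mod 19 = 11
  7^3 mod 19 = (11 * 7) mod 19 = 1
  7^4 mod 19 = (1 * 7) mod 19 = 7
  7^5 mod 19 = (7 * 7) mod 19 = 11
Result: shared secret = 11.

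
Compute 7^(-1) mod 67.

Step 1: We need x such that 7 * x = 1 (mod 67).
Step 2: Using the extended Euclidean algorithm or trial:
  7 * 48 = 336 = 5 * 67 + 1.
Step 3: Since 336 mod 67 = 1, the inverse is x = 48.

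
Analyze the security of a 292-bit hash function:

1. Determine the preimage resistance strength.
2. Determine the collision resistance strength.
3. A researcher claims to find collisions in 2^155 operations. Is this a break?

Step 1: Preimage resistance requires brute-force of 2^292 operations.
Step 2: Collision resistance (birthday bound) = 2^(292/2) = 2^146.
Step 3: The claimed attack costs 2^155 operations.
Step 4: Since 2^155 >= 2^146, the claimed attack is no faster than the generic birthday attack, so this does not break collision resistance.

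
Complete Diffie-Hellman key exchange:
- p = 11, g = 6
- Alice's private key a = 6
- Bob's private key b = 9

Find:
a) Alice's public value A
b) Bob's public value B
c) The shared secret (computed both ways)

Step 1: A = g^a mod p = 6^6 mod 11 = 5.
Step 2: B = g^b mod p = 6^9 mod 11 = 2.
Step 3: Alice computes s = B^a mod p = 2^6 mod 11 = 9.
Step 4: Bob computes s = A^b mod p = 5^9 mod 11 = 9.
Both sides agree: shared secret = 9.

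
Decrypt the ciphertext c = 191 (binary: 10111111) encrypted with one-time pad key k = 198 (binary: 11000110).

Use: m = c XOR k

Step 1: XOR ciphertext with key:
  Ciphertext: 10111111
  Key:        11000110
  XOR:        01111001
Step 2: Plaintext = 01111001 = 121 in decimal.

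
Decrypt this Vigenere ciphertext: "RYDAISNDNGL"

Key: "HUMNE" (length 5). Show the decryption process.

Step 1: Key 'HUMNE' has length 5. Extended key: HUMNEHUMNEH
Step 2: Decrypt each position:
  R(17) - H(7) = 10 = K
  Y(24) - U(20) = 4 = E
  D(3) - M(12) = 17 = R
  A(0) - N(13) = 13 = N
  I(8) - E(4) = 4 = E
  S(18) - H(7) = 11 = L
  N(13) - U(20) = 19 = T
  D(3) - M(12) = 17 = R
  N(13) - N(13) = 0 = A
  G(6) - E(4) = 2 = C
  L(11) - H(7) = 4 = E
Plaintext: KERNELTRACE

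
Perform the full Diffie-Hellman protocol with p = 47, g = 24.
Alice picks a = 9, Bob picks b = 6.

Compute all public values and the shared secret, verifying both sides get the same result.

Step 1: A = g^a mod p = 24^9 mod 47 = 28.
Step 2: B = g^b mod p = 24^6 mod 47 = 36.
Step 3: Alice computes s = B^a mod p = 36^9 mod 47 = 9.
Step 4: Bob computes s = A^b mod p = 28^6 mod 47 = 9.
Both sides agree: shared secret = 9.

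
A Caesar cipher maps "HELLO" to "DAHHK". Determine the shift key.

Step 1: Compare first letters: H (position 7) -> D (position 3).
Step 2: Shift = (3 - 7) mod 26 = 22.
The shift value is 22.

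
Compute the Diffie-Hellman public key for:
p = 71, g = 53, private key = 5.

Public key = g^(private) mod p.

Step 1: A = g^a mod p = 53^5 mod 71.
  53^1 mod 71 = 53
  53^2 mod 71 = (53 * 53) mod 71 = 40
  53^3 mod 71 = (40 * 53) mod 71 = 61
  53^4 mod 71 = (61 * 53) mod 71 = 38
  53^5 mod 71 = (38 * 53) mod 71 = 26
Result: A = 26.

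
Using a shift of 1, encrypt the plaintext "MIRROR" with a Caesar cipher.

Step 1: For each letter, shift forward by 1 positions (mod 26).
  M (position 12) -> position (12+1) mod 26 = 13 -> N
  I (position 8) -> position (8+1) mod 26 = 9 -> J
  R (position 17) -> position (17+1) mod 26 = 18 -> S
  R (position 17) -> position (17+1) mod 26 = 18 -> S
  O (position 14) -> position (14+1) mod 26 = 15 -> P
  R (position 17) -> position (17+1) mod 26 = 18 -> S
Result: NJSSPS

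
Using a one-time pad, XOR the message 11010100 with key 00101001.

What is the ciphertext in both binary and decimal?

Step 1: Write out the XOR operation bit by bit:
  Message: 11010100
  Key:     00101001
  XOR:     11111101
Step 2: Convert to decimal: 11111101 = 253.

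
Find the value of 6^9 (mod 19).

Step 1: Compute 6^9 mod 19 step by step, reducing modulo 19 at each step.
  6^1 mod 19 = 6
  6^2 mod 19 = (6 * 6) mod 19 = 17
  6^3 mod 19 = (17 * 6) mod 19 = 7
  6^4 mod 19 = (7 * 6) mod 19 = 4
  6^5 mod 19 = (4 * 6) mod 19 = 5
  6^6 mod 19 = (5 * 6) mod 19 = 11
  6^7 mod 19 = (11 * 6) mod 19 = 9
  6^8 mod 19 = (9 * 6) mod 19 = 16
  6^9 mod 19 = (16 * 6) mod 19 = 1
Step 2: Result = 1.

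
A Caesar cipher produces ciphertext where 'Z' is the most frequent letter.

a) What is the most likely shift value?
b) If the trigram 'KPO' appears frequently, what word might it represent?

Step 1: In English, 'E' is the most frequent letter (12.7%).
Step 2: The most frequent ciphertext letter is 'Z' (position 25).
Step 3: Shift = (25 - 4) mod 26 = 21.
Step 4: Decrypt 'KPO' by shifting back 21:
  K -> P
  P -> U
  O -> T
Step 5: 'KPO' decrypts to 'PUT'.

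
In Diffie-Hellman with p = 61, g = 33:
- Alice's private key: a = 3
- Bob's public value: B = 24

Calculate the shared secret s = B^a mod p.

Step 1: s = B^a mod p = 24^3 mod 61.
  24^1 mod 61 = 24
  24^2 mod 61 = (24 * 24) mod 61 = 27
  24^3 mod 61 = (27 * 24) mod 61 = 38
Result: shared secret = 38.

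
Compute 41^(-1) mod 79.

Step 1: We need x such that 41 * x = 1 (mod 79).
Step 2: Using the extended Euclidean algorithm or trial:
  41 * 27 = 1107 = 14 * 79 + 1.
Step 3: Since 1107 mod 79 = 1, the inverse is x = 27.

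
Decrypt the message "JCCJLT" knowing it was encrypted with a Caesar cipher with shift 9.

Step 1: Reverse the shift by subtracting 9 from each letter position.
  J (position 9) -> position (9-9) mod 26 = 0 -> A
  C (position 2) -> position (2-9) mod 26 = 19 -> T
  C (position 2) -> position (2-9) mod 26 = 19 -> T
  J (position 9) -> position (9-9) mod 26 = 0 -> A
  L (position 11) -> position (11-9) mod 26 = 2 -> C
  T (position 19) -> position (19-9) mod 26 = 10 -> K
Decrypted message: ATTACK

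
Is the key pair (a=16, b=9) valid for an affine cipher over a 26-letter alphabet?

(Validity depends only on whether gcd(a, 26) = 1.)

Step 1: Compute gcd(16, 26).
Step 2: gcd(16, 26) = 2.
Since gcd = 2 != 1, 16 shares a common factor with 26, so it cannot be used.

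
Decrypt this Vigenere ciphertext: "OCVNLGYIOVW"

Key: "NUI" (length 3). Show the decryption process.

Step 1: Key 'NUI' has length 3. Extended key: NUINUINUINU
Step 2: Decrypt each position:
  O(14) - N(13) = 1 = B
  C(2) - U(20) = 8 = I
  V(21) - I(8) = 13 = N
  N(13) - N(13) = 0 = A
  L(11) - U(20) = 17 = R
  G(6) - I(8) = 24 = Y
  Y(24) - N(13) = 11 = L
  I(8) - U(20) = 14 = O
  O(14) - I(8) = 6 = G
  V(21) - N(13) = 8 = I
  W(22) - U(20) = 2 = C
Plaintext: BINARYLOGIC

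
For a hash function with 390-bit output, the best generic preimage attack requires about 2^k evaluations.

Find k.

Step 1: The hash has a 390-bit output.
Step 2: Preimage resistance means: given a digest h(x), it should be infeasible to find any input that hashes to it.
With a 390-bit output there are 2^390 possible digests, so a generic brute-force preimage search costs about 2^390 evaluations.
Step 3: Security level = 390 bits.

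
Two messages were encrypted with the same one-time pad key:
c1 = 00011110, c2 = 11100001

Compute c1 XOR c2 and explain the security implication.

Step 1: c1 XOR c2 = (m1 XOR k) XOR (m2 XOR k).
Step 2: By XOR associativity/commutativity: = m1 XOR m2 XOR k XOR k = m1 XOR m2.
Step 3: 00011110 XOR 11100001 = 11111111 = 255.
Step 4: The key cancels out! An attacker learns m1 XOR m2 = 255, revealing the relationship between plaintexts.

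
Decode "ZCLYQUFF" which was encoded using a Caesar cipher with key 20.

Step 1: Reverse the shift by subtracting 20 from each letter position.
  Z (position 25) -> position (25-20) mod 26 = 5 -> F
  C (position 2) -> position (2-20) mod 26 = 8 -> I
  L (position 11) -> position (11-20) mod 26 = 17 -> R
  Y (position 24) -> position (24-20) mod 26 = 4 -> E
  Q (position 16) -> position (16-20) mod 26 = 22 -> W
  U (position 20) -> position (20-20) mod 26 = 0 -> A
  F (position 5) -> position (5-20) mod 26 = 11 -> L
  F (position 5) -> position (5-20) mod 26 = 11 -> L
Decrypted message: FIREWALL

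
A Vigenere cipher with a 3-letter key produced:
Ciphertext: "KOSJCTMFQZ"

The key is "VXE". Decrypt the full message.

Step 1: Key 'VXE' has length 3. Extended key: VXEVXEVXEV
Step 2: Decrypt each position:
  K(10) - V(21) = 15 = P
  O(14) - X(23) = 17 = R
  S(18) - E(4) = 14 = O
  J(9) - V(21) = 14 = O
  C(2) - X(23) = 5 = F
  T(19) - E(4) = 15 = P
  M(12) - V(21) = 17 = R
  F(5) - X(23) = 8 = I
  Q(16) - E(4) = 12 = M
  Z(25) - V(21) = 4 = E
Plaintext: PROOFPRIME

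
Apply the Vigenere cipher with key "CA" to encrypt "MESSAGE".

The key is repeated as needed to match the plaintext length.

Step 1: Repeat key to match plaintext length:
  Plaintext: MESSAGE
  Key:       CACACAC
Step 2: Encrypt each letter:
  M(12) + C(2) = (12+2) mod 26 = 14 = O
  E(4) + A(0) = (4+0) mod 26 = 4 = E
  S(18) + C(2) = (18+2) mod 26 = 20 = U
  S(18) + A(0) = (18+0) mod 26 = 18 = S
  A(0) + C(2) = (0+2) mod 26 = 2 = C
  G(6) + A(0) = (6+0) mod 26 = 6 = G
  E(4) + C(2) = (4+2) mod 26 = 6 = G
Ciphertext: OEUSCGG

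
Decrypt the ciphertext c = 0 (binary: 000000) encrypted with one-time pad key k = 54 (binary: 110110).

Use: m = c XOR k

Step 1: XOR ciphertext with key:
  Ciphertext: 000000
  Key:        110110
  XOR:        110110
Step 2: Plaintext = 110110 = 54 in decimal.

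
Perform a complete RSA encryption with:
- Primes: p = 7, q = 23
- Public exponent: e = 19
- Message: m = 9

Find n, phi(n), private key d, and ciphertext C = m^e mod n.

Step 1: n = 7 * 23 = 161.
Step 2: phi(n) = (7-1)(23-1) = 6 * 22 = 132.
Step 3: Find d = 19^(-1) mod 132 = 7.
  Verify: 19 * 7 = 133 = 1 (mod 132).
Step 4: C = 9^19 mod 161 = 128.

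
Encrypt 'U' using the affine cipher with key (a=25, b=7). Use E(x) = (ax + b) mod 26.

Step 1: Convert 'U' to number: x = 20.
Step 2: E(20) = (25 * 20 + 7) mod 26 = 507 mod 26 = 13.
Step 3: Convert 13 back to letter: N.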